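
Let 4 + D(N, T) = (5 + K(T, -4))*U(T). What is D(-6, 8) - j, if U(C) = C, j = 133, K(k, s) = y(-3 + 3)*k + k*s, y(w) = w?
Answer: -353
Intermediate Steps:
K(k, s) = k*s (K(k, s) = (-3 + 3)*k + k*s = 0*k + k*s = 0 + k*s = k*s)
D(N, T) = -4 + T*(5 - 4*T) (D(N, T) = -4 + (5 + T*(-4))*T = -4 + (5 - 4*T)*T = -4 + T*(5 - 4*T))
D(-6, 8) - j = (-4 - 4*8² + 5*8) - 1*133 = (-4 - 4*64 + 40) - 133 = (-4 - 256 + 40) - 133 = -220 - 133 = -353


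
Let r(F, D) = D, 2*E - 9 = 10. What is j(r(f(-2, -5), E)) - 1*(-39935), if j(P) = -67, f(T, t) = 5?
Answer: 39868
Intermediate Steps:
E = 19/2 (E = 9/2 + (1/2)*10 = 9/2 + 5 = 19/2 ≈ 9.5000)
j(r(f(-2, -5), E)) - 1*(-39935) = -67 - 1*(-39935) = -67 + 39935 = 39868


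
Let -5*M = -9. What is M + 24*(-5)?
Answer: -591/5 ≈ -118.20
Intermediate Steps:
M = 9/5 (M = -⅕*(-9) = 9/5 ≈ 1.8000)
M + 24*(-5) = 9/5 + 24*(-5) = 9/5 - 120 = -591/5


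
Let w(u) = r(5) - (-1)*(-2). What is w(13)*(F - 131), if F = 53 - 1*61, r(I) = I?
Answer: -417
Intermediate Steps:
F = -8 (F = 53 - 61 = -8)
w(u) = 3 (w(u) = 5 - (-1)*(-2) = 5 - 1*2 = 5 - 2 = 3)
w(13)*(F - 131) = 3*(-8 - 131) = 3*(-139) = -417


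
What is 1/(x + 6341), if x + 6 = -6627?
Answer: -1/292 ≈ -0.0034247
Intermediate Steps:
x = -6633 (x = -6 - 6627 = -6633)
1/(x + 6341) = 1/(-6633 + 6341) = 1/(-292) = -1/292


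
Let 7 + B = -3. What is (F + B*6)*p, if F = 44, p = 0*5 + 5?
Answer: -80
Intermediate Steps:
B = -10 (B = -7 - 3 = -10)
p = 5 (p = 0 + 5 = 5)
(F + B*6)*p = (44 - 10*6)*5 = (44 - 60)*5 = -16*5 = -80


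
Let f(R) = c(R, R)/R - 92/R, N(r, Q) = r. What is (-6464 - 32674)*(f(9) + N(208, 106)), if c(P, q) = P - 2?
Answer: -23313202/3 ≈ -7.7711e+6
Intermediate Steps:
c(P, q) = -2 + P
f(R) = -92/R + (-2 + R)/R (f(R) = (-2 + R)/R - 92/R = -92/R + (-2 + R)/R)
(-6464 - 32674)*(f(9) + N(208, 106)) = (-6464 - 32674)*((-94 + 9)/9 + 208) = -39138*((⅑)*(-85) + 208) = -39138*(-85/9 + 208) = -39138*1787/9 = -23313202/3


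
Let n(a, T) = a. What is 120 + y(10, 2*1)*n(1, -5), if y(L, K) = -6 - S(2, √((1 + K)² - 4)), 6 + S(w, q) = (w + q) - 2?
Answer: 120 - √5 ≈ 117.76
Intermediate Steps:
S(w, q) = -8 + q + w (S(w, q) = -6 + ((w + q) - 2) = -6 + ((q + w) - 2) = -6 + (-2 + q + w) = -8 + q + w)
y(L, K) = -√(-4 + (1 + K)²) (y(L, K) = -6 - (-8 + √((1 + K)² - 4) + 2) = -6 - (-8 + √(-4 + (1 + K)²) + 2) = -6 - (-6 + √(-4 + (1 + K)²)) = -6 + (6 - √(-4 + (1 + K)²)) = -√(-4 + (1 + K)²))
120 + y(10, 2*1)*n(1, -5) = 120 - √(-4 + (1 + 2*1)²)*1 = 120 - √(-4 + (1 + 2)²)*1 = 120 - √(-4 + 3²)*1 = 120 - √(-4 + 9)*1 = 120 - √5*1 = 120 - √5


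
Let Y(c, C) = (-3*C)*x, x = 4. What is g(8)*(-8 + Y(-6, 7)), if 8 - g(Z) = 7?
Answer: -92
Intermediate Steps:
g(Z) = 1 (g(Z) = 8 - 1*7 = 8 - 7 = 1)
Y(c, C) = -12*C (Y(c, C) = -3*C*4 = -12*C)
g(8)*(-8 + Y(-6, 7)) = 1*(-8 - 12*7) = 1*(-8 - 84) = 1*(-92) = -92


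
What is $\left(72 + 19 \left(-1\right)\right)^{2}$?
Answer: $2809$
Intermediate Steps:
$\left(72 + 19 \left(-1\right)\right)^{2} = \left(72 - 19\right)^{2} = 53^{2} = 2809$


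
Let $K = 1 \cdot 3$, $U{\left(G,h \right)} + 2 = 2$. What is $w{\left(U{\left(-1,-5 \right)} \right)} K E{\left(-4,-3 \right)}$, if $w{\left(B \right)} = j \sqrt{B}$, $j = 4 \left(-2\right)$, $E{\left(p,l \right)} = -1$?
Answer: $0$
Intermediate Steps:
$U{\left(G,h \right)} = 0$ ($U{\left(G,h \right)} = -2 + 2 = 0$)
$j = -8$
$K = 3$
$w{\left(B \right)} = - 8 \sqrt{B}$
$w{\left(U{\left(-1,-5 \right)} \right)} K E{\left(-4,-3 \right)} = - 8 \sqrt{0} \cdot 3 \left(-1\right) = \left(-8\right) 0 \cdot 3 \left(-1\right) = 0 \cdot 3 \left(-1\right) = 0 \left(-1\right) = 0$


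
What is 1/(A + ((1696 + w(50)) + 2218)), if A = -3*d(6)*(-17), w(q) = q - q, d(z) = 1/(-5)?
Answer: 5/19519 ≈ 0.00025616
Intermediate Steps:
d(z) = -⅕
w(q) = 0
A = -51/5 (A = -3*(-⅕)*(-17) = (⅗)*(-17) = -51/5 ≈ -10.200)
1/(A + ((1696 + w(50)) + 2218)) = 1/(-51/5 + ((1696 + 0) + 2218)) = 1/(-51/5 + (1696 + 2218)) = 1/(-51/5 + 3914) = 1/(19519/5) = 5/19519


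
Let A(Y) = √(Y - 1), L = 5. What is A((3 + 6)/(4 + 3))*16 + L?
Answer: 5 + 16*√14/7 ≈ 13.552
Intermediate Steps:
A(Y) = √(-1 + Y)
A((3 + 6)/(4 + 3))*16 + L = √(-1 + (3 + 6)/(4 + 3))*16 + 5 = √(-1 + 9/7)*16 + 5 = √(2/7)*16 + 5 = (√14/7)*16 + 5 = 16*√14/7 + 5 = 5 + 16*√14/7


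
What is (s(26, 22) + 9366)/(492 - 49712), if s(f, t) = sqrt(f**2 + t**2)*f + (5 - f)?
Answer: -1869/9844 - 13*sqrt(290)/12305 ≈ -0.20785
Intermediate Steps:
s(f, t) = 5 - f + f*sqrt(f**2 + t**2) (s(f, t) = f*sqrt(f**2 + t**2) + (5 - f) = 5 - f + f*sqrt(f**2 + t**2))
(s(26, 22) + 9366)/(492 - 49712) = ((5 - 1*26 + 26*sqrt(26**2 + 22**2)) + 9366)/(492 - 49712) = ((5 - 26 + 26*sqrt(676 + 484)) + 9366)/(-49220) = ((5 - 26 + 26*sqrt(1160)) + 9366)*(-1/49220) = ((5 - 26 + 26*(2*sqrt(290))) + 9366)*(-1/49220) = ((5 - 26 + 52*sqrt(290)) + 9366)*(-1/49220) = ((-21 + 52*sqrt(290)) + 9366)*(-1/49220) = (9345 + 52*sqrt(290))*(-1/49220) = -1869/9844 - 13*sqrt(290)/12305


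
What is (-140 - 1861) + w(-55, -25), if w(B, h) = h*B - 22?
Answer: -648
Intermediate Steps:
w(B, h) = -22 + B*h (w(B, h) = B*h - 22 = -22 + B*h)
(-140 - 1861) + w(-55, -25) = (-140 - 1861) + (-22 - 55*(-25)) = -2001 + (-22 + 1375) = -2001 + 1353 = -648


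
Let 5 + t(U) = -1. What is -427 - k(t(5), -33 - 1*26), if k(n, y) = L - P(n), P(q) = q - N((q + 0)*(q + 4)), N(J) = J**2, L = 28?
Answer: -605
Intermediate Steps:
t(U) = -6 (t(U) = -5 - 1 = -6)
P(q) = q - q**2*(4 + q)**2 (P(q) = q - ((q + 0)*(q + 4))**2 = q - (q*(4 + q))**2 = q - q**2*(4 + q)**2)
k(n, y) = 28 - n*(1 - n*(4 + n)**2)
-427 - k(t(5), -33 - 1*26) = -427 - (28 - 1*(-6) + (-6)**2*(4 - 6)**2) = -427 - (28 + 6 + 36*(-2)**2) = -427 - (28 + 6 + 36*4) = -427 - (28 + 6 + 144) = -427 - 1*178 = -427 - 178 = -605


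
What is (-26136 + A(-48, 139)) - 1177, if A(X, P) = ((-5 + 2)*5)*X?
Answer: -26593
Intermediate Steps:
A(X, P) = -15*X (A(X, P) = (-3*5)*X = -15*X)
(-26136 + A(-48, 139)) - 1177 = (-26136 - 15*(-48)) - 1177 = (-26136 + 720) - 1177 = -25416 - 1177 = -26593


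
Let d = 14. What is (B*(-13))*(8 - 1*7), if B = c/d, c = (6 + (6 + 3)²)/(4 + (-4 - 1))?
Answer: 1131/14 ≈ 80.786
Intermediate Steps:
c = -87 (c = (6 + 9²)/(4 - 5) = (6 + 81)/(-1) = 87*(-1) = -87)
B = -87/14 ≈ -6.2143
(B*(-13))*(8 - 1*7) = (-87/14*(-13))*(8 - 1*7) = 1131*(8 - 7)/14 = (1131/14)*1 = 1131/14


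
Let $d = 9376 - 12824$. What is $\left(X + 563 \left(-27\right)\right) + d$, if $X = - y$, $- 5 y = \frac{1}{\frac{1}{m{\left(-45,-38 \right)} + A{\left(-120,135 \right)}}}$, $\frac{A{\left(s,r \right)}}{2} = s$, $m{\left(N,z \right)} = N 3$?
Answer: $-18724$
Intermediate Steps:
$m{\left(N,z \right)} = 3 N$
$A{\left(s,r \right)} = 2 s$
$d = -3448$
$y = 75$ ($y = - \frac{1}{5 \frac{1}{3 \left(-45\right) + 2 \left(-120\right)}} = - \frac{1}{5 \frac{1}{-135 - 240}} = - \frac{1}{5 \frac{1}{-375}} = - \frac{1}{5 \left(- \frac{1}{375}\right)} = \left(- \frac{1}{5}\right) \left(-375\right) = 75$)
$X = -75$ ($X = \left(-1\right) 75 = -75$)
$\left(X + 563 \left(-27\right)\right) + d = \left(-75 + 563 \left(-27\right)\right) - 3448 = \left(-75 - 15201\right) - 3448 = -15276 - 3448 = -18724$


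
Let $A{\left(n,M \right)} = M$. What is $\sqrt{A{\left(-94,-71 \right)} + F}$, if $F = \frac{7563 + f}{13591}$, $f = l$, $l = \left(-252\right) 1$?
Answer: $\frac{5 i \sqrt{520616846}}{13591} \approx 8.3942 i$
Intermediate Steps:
$l = -252$
$f = -252$
$F = \frac{7311}{13591}$ ($F = \frac{7563 - 252}{13591} = 7311 \cdot \frac{1}{13591} = \frac{7311}{13591} \approx 0.53793$)
$\sqrt{A{\left(-94,-71 \right)} + F} = \sqrt{-71 + \frac{7311}{13591}} = \sqrt{- \frac{957650}{13591}} = \frac{5 i \sqrt{520616846}}{13591}$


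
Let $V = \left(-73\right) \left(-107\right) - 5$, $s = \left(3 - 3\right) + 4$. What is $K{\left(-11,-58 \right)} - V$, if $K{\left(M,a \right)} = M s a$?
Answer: $-5254$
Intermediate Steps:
$s = 4$ ($s = 0 + 4 = 4$)
$K{\left(M,a \right)} = 4 M a$ ($K{\left(M,a \right)} = M 4 a = 4 M a$)
$V = 7806$ ($V = 7811 - 5 = 7806$)
$K{\left(-11,-58 \right)} - V = 4 \left(-11\right) \left(-58\right) - 7806 = 2552 - 7806 = -5254$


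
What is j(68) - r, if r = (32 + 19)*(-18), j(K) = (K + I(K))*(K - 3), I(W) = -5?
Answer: 5013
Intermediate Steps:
j(K) = (-5 + K)*(-3 + K) (j(K) = (K - 5)*(K - 3) = (-5 + K)*(-3 + K))
r = -918 (r = 51*(-18) = -918)
j(68) - r = (15 + 68² - 8*68) - 1*(-918) = (15 + 4624 - 544) + 918 = 4095 + 918 = 5013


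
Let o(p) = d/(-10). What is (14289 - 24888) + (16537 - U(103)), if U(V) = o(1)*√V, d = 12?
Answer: 5938 + 6*√103/5 ≈ 5950.2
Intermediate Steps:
o(p) = -6/5 (o(p) = 12/(-10) = 12*(-⅒) = -6/5)
U(V) = -6*√V/5
(14289 - 24888) + (16537 - U(103)) = (14289 - 24888) + (16537 - (-6)*√103/5) = -10599 + (16537 + 6*√103/5) = 5938 + 6*√103/5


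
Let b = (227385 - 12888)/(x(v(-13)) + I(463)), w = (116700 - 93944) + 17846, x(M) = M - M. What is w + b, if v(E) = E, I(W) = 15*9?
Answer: 632863/15 ≈ 42191.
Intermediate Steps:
I(W) = 135
x(M) = 0
w = 40602 (w = 22756 + 17846 = 40602)
b = 23833/15 (b = (227385 - 12888)/(0 + 135) = 214497/135 = 214497*(1/135) = 23833/15 ≈ 1588.9)
w + b = 40602 + 23833/15 = 632863/15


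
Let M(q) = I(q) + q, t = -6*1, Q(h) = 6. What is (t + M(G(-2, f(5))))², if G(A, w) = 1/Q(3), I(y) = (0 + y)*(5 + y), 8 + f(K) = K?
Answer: 32041/1296 ≈ 24.723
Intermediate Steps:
f(K) = -8 + K
I(y) = y*(5 + y)
G(A, w) = ⅙ (G(A, w) = 1/6 = ⅙)
t = -6
M(q) = q + q*(5 + q) (M(q) = q*(5 + q) + q = q + q*(5 + q))
(t + M(G(-2, f(5))))² = (-6 + (6 + ⅙)/6)² = (-6 + (⅙)*(37/6))² = (-6 + 37/36)² = (-179/36)² = 32041/1296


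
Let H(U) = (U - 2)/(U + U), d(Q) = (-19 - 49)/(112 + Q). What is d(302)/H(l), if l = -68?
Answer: -2312/7245 ≈ -0.31912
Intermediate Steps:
d(Q) = -68/(112 + Q)
H(U) = (-2 + U)/(2*U) (H(U) = (-2 + U)/((2*U)) = (-2 + U)*(1/(2*U)) = (-2 + U)/(2*U))
d(302)/H(l) = (-68/(112 + 302))/(((1/2)*(-2 - 68)/(-68))) = (-68/414)/(((1/2)*(-1/68)*(-70))) = (-68*1/414)/(35/68) = -34/207*68/35 = -2312/7245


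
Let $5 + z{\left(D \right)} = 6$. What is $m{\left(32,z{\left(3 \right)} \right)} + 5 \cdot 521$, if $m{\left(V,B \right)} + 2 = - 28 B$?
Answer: $2575$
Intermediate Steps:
$z{\left(D \right)} = 1$ ($z{\left(D \right)} = -5 + 6 = 1$)
$m{\left(V,B \right)} = -2 - 28 B$
$m{\left(32,z{\left(3 \right)} \right)} + 5 \cdot 521 = \left(-2 - 28\right) + 5 \cdot 521 = \left(-2 - 28\right) + 2605 = -30 + 2605 = 2575$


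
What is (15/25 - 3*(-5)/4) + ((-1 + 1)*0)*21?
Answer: 87/20 ≈ 4.3500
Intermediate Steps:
(15/25 - 3*(-5)/4) + ((-1 + 1)*0)*21 = (15*(1/25) + 15*(¼)) + (0*0)*21 = (⅗ + 15/4) + 0*21 = 87/20 + 0 = 87/20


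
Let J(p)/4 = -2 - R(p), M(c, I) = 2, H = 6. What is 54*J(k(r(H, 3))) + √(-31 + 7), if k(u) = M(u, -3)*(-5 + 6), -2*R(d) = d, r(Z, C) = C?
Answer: -216 + 2*I*√6 ≈ -216.0 + 4.899*I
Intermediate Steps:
R(d) = -d/2
k(u) = 2 (k(u) = 2*(-5 + 6) = 2*1 = 2)
J(p) = -8 + 2*p (J(p) = 4*(-2 - (-1)*p/2) = 4*(-2 + p/2) = -8 + 2*p)
54*J(k(r(H, 3))) + √(-31 + 7) = 54*(-8 + 2*2) + √(-31 + 7) = 54*(-8 + 4) + √(-24) = 54*(-4) + 2*I*√6 = -216 + 2*I*√6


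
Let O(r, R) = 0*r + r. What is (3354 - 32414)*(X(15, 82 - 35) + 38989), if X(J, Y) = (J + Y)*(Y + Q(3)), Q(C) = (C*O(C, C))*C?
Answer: -1266347620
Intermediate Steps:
O(r, R) = r (O(r, R) = 0 + r = r)
Q(C) = C³ (Q(C) = (C*C)*C = C²*C = C³)
X(J, Y) = (27 + Y)*(J + Y) (X(J, Y) = (J + Y)*(Y + 3³) = (J + Y)*(Y + 27) = (J + Y)*(27 + Y) = (27 + Y)*(J + Y))
(3354 - 32414)*(X(15, 82 - 35) + 38989) = (3354 - 32414)*(((82 - 35)² + 27*15 + 27*(82 - 35) + 15*(82 - 35)) + 38989) = -29060*((47² + 405 + 27*47 + 15*47) + 38989) = -29060*((2209 + 405 + 1269 + 705) + 38989) = -29060*(4588 + 38989) = -29060*43577 = -1266347620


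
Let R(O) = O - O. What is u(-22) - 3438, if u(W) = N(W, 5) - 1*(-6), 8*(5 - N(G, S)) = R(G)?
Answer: -3427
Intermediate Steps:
R(O) = 0
N(G, S) = 5 (N(G, S) = 5 - ⅛*0 = 5 + 0 = 5)
u(W) = 11 (u(W) = 5 - 1*(-6) = 5 + 6 = 11)
u(-22) - 3438 = 11 - 3438 = -3427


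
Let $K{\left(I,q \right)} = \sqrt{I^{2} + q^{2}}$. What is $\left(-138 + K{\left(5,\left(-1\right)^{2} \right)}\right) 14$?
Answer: $-1932 + 14 \sqrt{26} \approx -1860.6$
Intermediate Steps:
$\left(-138 + K{\left(5,\left(-1\right)^{2} \right)}\right) 14 = \left(-138 + \sqrt{5^{2} + \left(\left(-1\right)^{2}\right)^{2}}\right) 14 = \left(-138 + \sqrt{25 + 1^{2}}\right) 14 = \left(-138 + \sqrt{25 + 1}\right) 14 = \left(-138 + \sqrt{26}\right) 14 = -1932 + 14 \sqrt{26}$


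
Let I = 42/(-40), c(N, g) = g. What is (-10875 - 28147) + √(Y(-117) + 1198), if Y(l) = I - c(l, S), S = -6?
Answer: -39022 + 7*√2455/10 ≈ -38987.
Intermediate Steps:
I = -21/20 (I = 42*(-1/40) = -21/20 ≈ -1.0500)
Y(l) = 99/20 (Y(l) = -21/20 - 1*(-6) = -21/20 + 6 = 99/20)
(-10875 - 28147) + √(Y(-117) + 1198) = (-10875 - 28147) + √(99/20 + 1198) = -39022 + √(24059/20) = -39022 + 7*√2455/10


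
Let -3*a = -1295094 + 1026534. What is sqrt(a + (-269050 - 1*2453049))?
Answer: I*sqrt(2632579) ≈ 1622.5*I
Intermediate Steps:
a = 89520 (a = -(-1295094 + 1026534)/3 = -1/3*(-268560) = 89520)
sqrt(a + (-269050 - 1*2453049)) = sqrt(89520 + (-269050 - 1*2453049)) = sqrt(89520 + (-269050 - 2453049)) = sqrt(89520 - 2722099) = sqrt(-2632579) = I*sqrt(2632579)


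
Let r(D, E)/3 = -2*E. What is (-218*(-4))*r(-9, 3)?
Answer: -15696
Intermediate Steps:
r(D, E) = -6*E (r(D, E) = 3*(-2*E) = -6*E)
(-218*(-4))*r(-9, 3) = (-218*(-4))*(-6*3) = 872*(-18) = -15696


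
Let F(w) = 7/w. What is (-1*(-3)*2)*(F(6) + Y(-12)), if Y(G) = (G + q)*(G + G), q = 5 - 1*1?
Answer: 1159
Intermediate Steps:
q = 4 (q = 5 - 1 = 4)
Y(G) = 2*G*(4 + G) (Y(G) = (G + 4)*(G + G) = (4 + G)*(2*G) = 2*G*(4 + G))
(-1*(-3)*2)*(F(6) + Y(-12)) = (-1*(-3)*2)*(7/6 + 2*(-12)*(4 - 12)) = (3*2)*(7*(⅙) + 2*(-12)*(-8)) = 6*(7/6 + 192) = 6*(1159/6) = 1159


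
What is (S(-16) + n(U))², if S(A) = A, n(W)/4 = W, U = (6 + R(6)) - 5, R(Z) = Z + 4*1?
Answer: 784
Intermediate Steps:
R(Z) = 4 + Z (R(Z) = Z + 4 = 4 + Z)
U = 11 (U = (6 + (4 + 6)) - 5 = (6 + 10) - 5 = 16 - 5 = 11)
n(W) = 4*W
(S(-16) + n(U))² = (-16 + 4*11)² = (-16 + 44)² = 28² = 784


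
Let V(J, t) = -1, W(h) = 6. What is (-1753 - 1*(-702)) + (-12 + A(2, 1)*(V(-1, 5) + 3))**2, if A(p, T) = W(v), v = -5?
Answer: -1051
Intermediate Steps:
A(p, T) = 6
(-1753 - 1*(-702)) + (-12 + A(2, 1)*(V(-1, 5) + 3))**2 = (-1753 - 1*(-702)) + (-12 + 6*(-1 + 3))**2 = (-1753 + 702) + (-12 + 6*2)**2 = -1051 + (-12 + 12)**2 = -1051 + 0**2 = -1051 + 0 = -1051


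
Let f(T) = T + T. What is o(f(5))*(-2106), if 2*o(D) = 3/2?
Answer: -3159/2 ≈ -1579.5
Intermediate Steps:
f(T) = 2*T
o(D) = ¾ (o(D) = (3/2)/2 = (3*(½))/2 = (½)*(3/2) = ¾)
o(f(5))*(-2106) = (¾)*(-2106) = -3159/2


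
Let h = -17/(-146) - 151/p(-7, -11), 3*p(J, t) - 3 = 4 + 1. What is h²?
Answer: 1089066001/341056 ≈ 3193.2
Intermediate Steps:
p(J, t) = 8/3 (p(J, t) = 1 + (4 + 1)/3 = 1 + (⅓)*5 = 1 + 5/3 = 8/3)
h = -33001/584 (h = -17/(-146) - 151/8/3 = -17*(-1/146) - 151*3/8 = 17/146 - 453/8 = -33001/584 ≈ -56.509)
h² = (-33001/584)² = 1089066001/341056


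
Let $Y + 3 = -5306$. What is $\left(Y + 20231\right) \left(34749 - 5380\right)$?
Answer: $438244218$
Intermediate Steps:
$Y = -5309$ ($Y = -3 - 5306 = -5309$)
$\left(Y + 20231\right) \left(34749 - 5380\right) = \left(-5309 + 20231\right) \left(34749 - 5380\right) = 14922 \cdot 29369 = 438244218$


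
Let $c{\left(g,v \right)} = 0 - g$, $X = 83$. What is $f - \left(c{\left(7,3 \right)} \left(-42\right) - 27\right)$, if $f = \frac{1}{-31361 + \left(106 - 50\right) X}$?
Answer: $- \frac{7132372}{26713} \approx -267.0$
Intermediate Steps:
$c{\left(g,v \right)} = - g$
$f = - \frac{1}{26713}$ ($f = \frac{1}{-31361 + \left(106 - 50\right) 83} = \frac{1}{-31361 + 56 \cdot 83} = \frac{1}{-31361 + 4648} = \frac{1}{-26713} = - \frac{1}{26713} \approx -3.7435 \cdot 10^{-5}$)
$f - \left(c{\left(7,3 \right)} \left(-42\right) - 27\right) = - \frac{1}{26713} - \left(\left(-1\right) 7 \left(-42\right) - 27\right) = - \frac{1}{26713} - \left(\left(-7\right) \left(-42\right) - 27\right) = - \frac{1}{26713} - \left(294 - 27\right) = - \frac{1}{26713} - 267 = - \frac{7132372}{26713}$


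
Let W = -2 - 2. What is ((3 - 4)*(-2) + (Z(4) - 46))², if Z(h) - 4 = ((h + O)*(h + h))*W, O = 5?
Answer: 107584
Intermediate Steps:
W = -4
Z(h) = 4 - 8*h*(5 + h) (Z(h) = 4 + ((h + 5)*(h + h))*(-4) = 4 + ((5 + h)*(2*h))*(-4) = 4 + (2*h*(5 + h))*(-4) = 4 - 8*h*(5 + h))
((3 - 4)*(-2) + (Z(4) - 46))² = ((3 - 4)*(-2) + ((4 - 40*4 - 8*4²) - 46))² = (-1*(-2) + ((4 - 160 - 8*16) - 46))² = (2 + ((4 - 160 - 128) - 46))² = (2 + (-284 - 46))² = (2 - 330)² = (-328)² = 107584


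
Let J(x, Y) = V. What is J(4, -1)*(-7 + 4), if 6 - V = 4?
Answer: -6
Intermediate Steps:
V = 2 (V = 6 - 1*4 = 6 - 4 = 2)
J(x, Y) = 2
J(4, -1)*(-7 + 4) = 2*(-7 + 4) = 2*(-3) = -6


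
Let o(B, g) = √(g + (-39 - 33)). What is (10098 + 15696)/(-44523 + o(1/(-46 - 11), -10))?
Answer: -1148426262/1982297611 - 25794*I*√82/1982297611 ≈ -0.57934 - 0.00011783*I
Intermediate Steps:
o(B, g) = √(-72 + g) (o(B, g) = √(g - 72) = √(-72 + g))
(10098 + 15696)/(-44523 + o(1/(-46 - 11), -10)) = (10098 + 15696)/(-44523 + √(-72 - 10)) = 25794/(-44523 + √(-82)) = 25794/(-44523 + I*√82)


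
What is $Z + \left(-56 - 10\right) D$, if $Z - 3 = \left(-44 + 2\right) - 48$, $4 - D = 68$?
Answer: $4137$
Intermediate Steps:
$D = -64$ ($D = 4 - 68 = -64$)
$Z = -87$ ($Z = 3 + \left(\left(-44 + 2\right) - 48\right) = 3 - 90 = -87$)
$Z + \left(-56 - 10\right) D = -87 + \left(-56 - 10\right) \left(-64\right) = -87 - -4224 = -87 + 4224 = 4137$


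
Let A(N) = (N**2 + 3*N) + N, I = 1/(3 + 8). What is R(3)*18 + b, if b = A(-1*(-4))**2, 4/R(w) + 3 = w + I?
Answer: 1816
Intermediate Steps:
I = 1/11 ≈ 0.090909
R(w) = 4/(-32/11 + w) (R(w) = 4/(-3 + (w + 1/11)) = 4/(-3 + (1/11 + w)) = 4/(-32/11 + w))
A(N) = N**2 + 4*N
b = 1024 (b = ((-1*(-4))*(4 - 1*(-4)))**2 = (4*(4 + 4))**2 = (4*8)**2 = 32**2 = 1024)
R(3)*18 + b = (44/(-32 + 11*3))*18 + 1024 = (44/(-32 + 33))*18 + 1024 = (44/1)*18 + 1024 = (44*1)*18 + 1024 = 44*18 + 1024 = 792 + 1024 = 1816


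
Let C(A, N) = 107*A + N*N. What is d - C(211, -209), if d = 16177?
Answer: -50081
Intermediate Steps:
C(A, N) = N**2 + 107*A (C(A, N) = 107*A + N**2 = N**2 + 107*A)
d - C(211, -209) = 16177 - ((-209)**2 + 107*211) = 16177 - (43681 + 22577) = 16177 - 1*66258 = 16177 - 66258 = -50081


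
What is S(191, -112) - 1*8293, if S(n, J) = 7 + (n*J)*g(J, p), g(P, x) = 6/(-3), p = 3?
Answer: 34498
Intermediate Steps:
g(P, x) = -2 (g(P, x) = 6*(-1/3) = -2)
S(n, J) = 7 - 2*J*n (S(n, J) = 7 + (n*J)*(-2) = 7 + (J*n)*(-2) = 7 - 2*J*n)
S(191, -112) - 1*8293 = (7 - 2*(-112)*191) - 1*8293 = (7 + 42784) - 8293 = 42791 - 8293 = 34498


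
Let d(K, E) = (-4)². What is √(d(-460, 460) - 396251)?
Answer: I*√396235 ≈ 629.47*I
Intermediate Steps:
d(K, E) = 16
√(d(-460, 460) - 396251) = √(16 - 396251) = √(-396235) = I*√396235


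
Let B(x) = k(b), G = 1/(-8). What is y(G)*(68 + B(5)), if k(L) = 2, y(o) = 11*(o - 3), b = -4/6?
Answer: -9625/4 ≈ -2406.3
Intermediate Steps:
b = -⅔ (b = -4*⅙ = -⅔ ≈ -0.66667)
G = -⅛ ≈ -0.12500
y(o) = -33 + 11*o (y(o) = 11*(-3 + o) = -33 + 11*o)
B(x) = 2
y(G)*(68 + B(5)) = (-33 + 11*(-⅛))*(68 + 2) = (-33 - 11/8)*70 = -275/8*70 = -9625/4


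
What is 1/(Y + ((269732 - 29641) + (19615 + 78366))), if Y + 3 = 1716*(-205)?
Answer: -1/13711 ≈ -7.2934e-5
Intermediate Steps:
Y = -351783 (Y = -3 + 1716*(-205) = -3 - 351780 = -351783)
1/(Y + ((269732 - 29641) + (19615 + 78366))) = 1/(-351783 + ((269732 - 29641) + (19615 + 78366))) = 1/(-351783 + (240091 + 97981)) = 1/(-351783 + 338072) = 1/(-13711) = -1/13711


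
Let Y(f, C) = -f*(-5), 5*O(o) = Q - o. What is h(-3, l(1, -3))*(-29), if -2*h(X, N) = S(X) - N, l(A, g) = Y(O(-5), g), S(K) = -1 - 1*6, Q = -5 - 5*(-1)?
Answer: -174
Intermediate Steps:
Q = 0 (Q = -5 + 5 = 0)
O(o) = -o/5 (O(o) = (0 - o)/5 = (-o)/5 = -o/5)
S(K) = -7 (S(K) = -1 - 6 = -7)
Y(f, C) = 5*f
l(A, g) = 5 (l(A, g) = 5*(-1/5*(-5)) = 5*1 = 5)
h(X, N) = 7/2 + N/2 (h(X, N) = -(-7 - N)/2 = 7/2 + N/2)
h(-3, l(1, -3))*(-29) = (7/2 + (1/2)*5)*(-29) = (7/2 + 5/2)*(-29) = 6*(-29) = -174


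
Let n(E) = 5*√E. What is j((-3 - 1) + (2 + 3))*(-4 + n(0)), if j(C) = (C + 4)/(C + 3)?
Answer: -5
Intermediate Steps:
j(C) = (4 + C)/(3 + C)
j((-3 - 1) + (2 + 3))*(-4 + n(0)) = ((4 + ((-3 - 1) + (2 + 3)))/(3 + ((-3 - 1) + (2 + 3))))*(-4 + 5*√0) = ((4 + (-4 + 5))/(3 + (-4 + 5)))*(-4 + 5*0) = ((4 + 1)/(3 + 1))*(-4 + 0) = (5/4)*(-4) = -5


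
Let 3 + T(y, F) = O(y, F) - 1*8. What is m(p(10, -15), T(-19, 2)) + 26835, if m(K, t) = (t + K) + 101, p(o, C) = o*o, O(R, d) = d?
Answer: 27027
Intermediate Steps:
T(y, F) = -11 + F (T(y, F) = -3 + (F - 1*8) = -3 + (F - 8) = -3 + (-8 + F) = -11 + F)
p(o, C) = o²
m(K, t) = 101 + K + t (m(K, t) = (K + t) + 101 = 101 + K + t)
m(p(10, -15), T(-19, 2)) + 26835 = (101 + 10² + (-11 + 2)) + 26835 = (101 + 100 - 9) + 26835 = 192 + 26835 = 27027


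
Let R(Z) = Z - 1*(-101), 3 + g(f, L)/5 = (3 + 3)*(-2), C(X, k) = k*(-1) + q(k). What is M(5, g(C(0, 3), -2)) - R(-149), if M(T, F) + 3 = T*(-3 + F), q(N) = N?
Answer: -345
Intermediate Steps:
C(X, k) = 0 (C(X, k) = k*(-1) + k = -k + k = 0)
g(f, L) = -75 (g(f, L) = -15 + 5*((3 + 3)*(-2)) = -15 + 5*(6*(-2)) = -15 + 5*(-12) = -15 - 60 = -75)
R(Z) = 101 + Z (R(Z) = Z + 101 = 101 + Z)
M(T, F) = -3 + T*(-3 + F)
M(5, g(C(0, 3), -2)) - R(-149) = (-3 - 3*5 - 75*5) - (101 - 149) = (-3 - 15 - 375) - 1*(-48) = -393 + 48 = -345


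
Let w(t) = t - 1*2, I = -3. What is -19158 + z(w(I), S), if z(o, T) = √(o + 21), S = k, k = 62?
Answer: -19154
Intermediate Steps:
S = 62
w(t) = -2 + t (w(t) = t - 2 = -2 + t)
z(o, T) = √(21 + o)
-19158 + z(w(I), S) = -19158 + √(21 + (-2 - 3)) = -19158 + √(21 - 5) = -19158 + √16 = -19158 + 4 = -19154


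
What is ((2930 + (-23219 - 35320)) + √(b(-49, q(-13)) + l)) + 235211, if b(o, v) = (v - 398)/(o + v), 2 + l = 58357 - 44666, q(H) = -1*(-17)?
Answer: 179602 + √876858/8 ≈ 1.7972e+5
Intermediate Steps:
q(H) = 17
l = 13689 (l = -2 + (58357 - 44666) = -2 + 13691 = 13689)
b(o, v) = (-398 + v)/(o + v)
((2930 + (-23219 - 35320)) + √(b(-49, q(-13)) + l)) + 235211 = ((2930 + (-23219 - 35320)) + √((-398 + 17)/(-49 + 17) + 13689)) + 235211 = ((2930 - 58539) + √(-381/(-32) + 13689)) + 235211 = (-55609 + √(-1/32*(-381) + 13689)) + 235211 = (-55609 + √(381/32 + 13689)) + 235211 = (-55609 + √(438429/32)) + 235211 = (-55609 + √876858/8) + 235211 = 179602 + √876858/8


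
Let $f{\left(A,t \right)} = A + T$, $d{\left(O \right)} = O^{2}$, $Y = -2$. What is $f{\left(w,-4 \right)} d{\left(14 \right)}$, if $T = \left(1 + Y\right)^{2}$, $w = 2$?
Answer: $588$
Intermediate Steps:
$T = 1$ ($T = \left(1 - 2\right)^{2} = \left(-1\right)^{2} = 1$)
$f{\left(A,t \right)} = 1 + A$ ($f{\left(A,t \right)} = A + 1 = 1 + A$)
$f{\left(w,-4 \right)} d{\left(14 \right)} = \left(1 + 2\right) 14^{2} = 3 \cdot 196 = 588$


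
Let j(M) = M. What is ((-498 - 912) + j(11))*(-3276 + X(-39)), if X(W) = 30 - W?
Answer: 4486593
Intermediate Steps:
((-498 - 912) + j(11))*(-3276 + X(-39)) = ((-498 - 912) + 11)*(-3276 + (30 - 1*(-39))) = (-1410 + 11)*(-3276 + (30 + 39)) = -1399*(-3276 + 69) = -1399*(-3207) = 4486593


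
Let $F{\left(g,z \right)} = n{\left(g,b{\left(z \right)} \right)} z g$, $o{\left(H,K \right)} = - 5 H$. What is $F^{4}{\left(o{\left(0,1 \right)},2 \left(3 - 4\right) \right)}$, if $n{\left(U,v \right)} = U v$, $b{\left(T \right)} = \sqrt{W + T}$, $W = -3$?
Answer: $0$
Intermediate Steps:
$b{\left(T \right)} = \sqrt{-3 + T}$
$F{\left(g,z \right)} = z g^{2} \sqrt{-3 + z}$ ($F{\left(g,z \right)} = g \sqrt{-3 + z} z g = g z \sqrt{-3 + z} g = z g^{2} \sqrt{-3 + z}$)
$F^{4}{\left(o{\left(0,1 \right)},2 \left(3 - 4\right) \right)} = \left(2 \left(3 - 4\right) \left(\left(-5\right) 0\right)^{2} \sqrt{-3 + 2 \left(3 - 4\right)}\right)^{4} = \left(2 \left(-1\right) 0^{2} \sqrt{-3 + 2 \left(-1\right)}\right)^{4} = \left(\left(-2\right) 0 \sqrt{-3 - 2}\right)^{4} = \left(\left(-2\right) 0 \sqrt{-5}\right)^{4} = \left(\left(-2\right) 0 i \sqrt{5}\right)^{4} = 0^{4} = 0$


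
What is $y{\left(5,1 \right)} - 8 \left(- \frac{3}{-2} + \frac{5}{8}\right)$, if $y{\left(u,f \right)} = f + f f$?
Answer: $-15$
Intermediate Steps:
$y{\left(u,f \right)} = f + f^{2}$
$y{\left(5,1 \right)} - 8 \left(- \frac{3}{-2} + \frac{5}{8}\right) = 1 \left(1 + 1\right) - 8 \left(- \frac{3}{-2} + \frac{5}{8}\right) = 1 \cdot 2 - 8 \left(\left(-3\right) \left(- \frac{1}{2}\right) + 5 \cdot \frac{1}{8}\right) = 2 - 8 \left(\frac{3}{2} + \frac{5}{8}\right) = 2 - 17 = -15$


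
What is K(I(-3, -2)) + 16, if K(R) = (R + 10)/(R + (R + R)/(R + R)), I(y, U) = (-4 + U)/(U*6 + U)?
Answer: 233/10 ≈ 23.300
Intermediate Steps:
I(y, U) = (-4 + U)/(7*U) (I(y, U) = (-4 + U)/(6*U + U) = (-4 + U)/((7*U)) = (-4 + U)*(1/(7*U)) = (-4 + U)/(7*U))
K(R) = (10 + R)/(1 + R) (K(R) = (10 + R)/(R + (2*R)/((2*R))) = (10 + R)/(R + (2*R)*(1/(2*R))) = (10 + R)/(R + 1) = (10 + R)/(1 + R))
K(I(-3, -2)) + 16 = (10 + (1/7)*(-4 - 2)/(-2))/(1 + (1/7)*(-4 - 2)/(-2)) + 16 = (10 + (1/7)*(-1/2)*(-6))/(1 + (1/7)*(-1/2)*(-6)) + 16 = (10 + 3/7)/(1 + 3/7) + 16 = (73/7)/(10/7) + 16 = (7/10)*(73/7) + 16 = 73/10 + 16 = 233/10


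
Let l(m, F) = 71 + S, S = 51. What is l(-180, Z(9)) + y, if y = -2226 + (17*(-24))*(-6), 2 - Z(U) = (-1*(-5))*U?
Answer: 344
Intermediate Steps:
Z(U) = 2 - 5*U (Z(U) = 2 - (-1*(-5))*U = 2 - 5*U)
l(m, F) = 122 (l(m, F) = 71 + 51 = 122)
y = 222 (y = -2226 - 408*(-6) = -2226 + 2448 = 222)
l(-180, Z(9)) + y = 122 + 222 = 344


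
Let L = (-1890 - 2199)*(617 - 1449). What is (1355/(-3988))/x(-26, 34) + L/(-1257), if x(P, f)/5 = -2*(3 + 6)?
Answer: -81404090995/30077496 ≈ -2706.5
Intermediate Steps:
x(P, f) = -90 (x(P, f) = 5*(-2*(3 + 6)) = 5*(-2*9) = 5*(-18) = -90)
L = 3402048 (L = -4089*(-832) = 3402048)
(1355/(-3988))/x(-26, 34) + L/(-1257) = (1355/(-3988))/(-90) + 3402048/(-1257) = (1355*(-1/3988))*(-1/90) + 3402048*(-1/1257) = -1355/3988*(-1/90) - 1134016/419 = 271/71784 - 1134016/419 = -81404090995/30077496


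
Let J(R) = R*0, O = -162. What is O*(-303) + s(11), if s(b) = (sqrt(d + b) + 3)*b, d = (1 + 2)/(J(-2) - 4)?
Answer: 49119 + 11*sqrt(41)/2 ≈ 49154.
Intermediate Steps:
J(R) = 0
d = -3/4 (d = (1 + 2)/(0 - 4) = 3/(-4) = 3*(-1/4) = -3/4 ≈ -0.75000)
s(b) = b*(3 + sqrt(-3/4 + b)) (s(b) = (sqrt(-3/4 + b) + 3)*b = (3 + sqrt(-3/4 + b))*b = b*(3 + sqrt(-3/4 + b)))
O*(-303) + s(11) = -162*(-303) + (1/2)*11*(6 + sqrt(-3 + 4*11)) = 49086 + (1/2)*11*(6 + sqrt(-3 + 44)) = 49086 + (1/2)*11*(6 + sqrt(41)) = 49086 + (33 + 11*sqrt(41)/2) = 49119 + 11*sqrt(41)/2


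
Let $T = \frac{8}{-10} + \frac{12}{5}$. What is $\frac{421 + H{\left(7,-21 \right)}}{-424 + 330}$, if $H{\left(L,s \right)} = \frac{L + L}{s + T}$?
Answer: $- \frac{40767}{9118} \approx -4.471$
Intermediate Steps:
$T = \frac{8}{5}$ ($T = 8 \left(- \frac{1}{10}\right) + 12 \cdot \frac{1}{5} = - \frac{4}{5} + \frac{12}{5} = \frac{8}{5} \approx 1.6$)
$H{\left(L,s \right)} = \frac{2 L}{\frac{8}{5} + s}$ ($H{\left(L,s \right)} = \frac{L + L}{s + \frac{8}{5}} = \frac{2 L}{\frac{8}{5} + s}$)
$\frac{421 + H{\left(7,-21 \right)}}{-424 + 330} = \frac{421 + 10 \cdot 7 \frac{1}{8 + 5 \left(-21\right)}}{-424 + 330} = \frac{421 + 10 \cdot 7 \frac{1}{8 - 105}}{-94} = \left(421 + 10 \cdot 7 \frac{1}{-97}\right) \left(- \frac{1}{94}\right) = \left(421 + 10 \cdot 7 \left(- \frac{1}{97}\right)\right) \left(- \frac{1}{94}\right) = \left(421 - \frac{70}{97}\right) \left(- \frac{1}{94}\right) = \frac{40767}{97} \left(- \frac{1}{94}\right) = - \frac{40767}{9118}$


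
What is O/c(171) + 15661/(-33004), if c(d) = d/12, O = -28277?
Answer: -3733909109/1881228 ≈ -1984.8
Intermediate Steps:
c(d) = d/12 (c(d) = d*(1/12) = d/12)
O/c(171) + 15661/(-33004) = -28277/((1/12)*171) + 15661/(-33004) = -28277/57/4 + 15661*(-1/33004) = -28277*4/57 - 15661/33004 = -113108/57 - 15661/33004 = -3733909109/1881228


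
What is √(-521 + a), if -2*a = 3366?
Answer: 2*I*√551 ≈ 46.947*I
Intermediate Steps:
a = -1683 (a = -½*3366 = -1683)
√(-521 + a) = √(-521 - 1683) = √(-2204) = 2*I*√551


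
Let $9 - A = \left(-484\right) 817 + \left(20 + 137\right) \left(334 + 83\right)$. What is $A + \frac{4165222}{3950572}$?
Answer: $\frac{651783253459}{1975286} \approx 3.2997 \cdot 10^{5}$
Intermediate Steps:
$A = 329968$ ($A = 9 - \left(\left(-484\right) 817 + \left(20 + 137\right) \left(334 + 83\right)\right) = 9 - \left(-395428 + 157 \cdot 417\right) = 9 - \left(-395428 + 65469\right) = 9 - -329959 = 9 + 329959 = 329968$)
$A + \frac{4165222}{3950572} = 329968 + \frac{4165222}{3950572} = 329968 + 4165222 \cdot \frac{1}{3950572} = 329968 + \frac{2082611}{1975286} = \frac{651783253459}{1975286}$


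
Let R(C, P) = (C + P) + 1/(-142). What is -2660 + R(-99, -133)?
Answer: -410665/142 ≈ -2892.0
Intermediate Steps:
R(C, P) = -1/142 + C + P (R(C, P) = (C + P) - 1/142 = -1/142 + C + P)
-2660 + R(-99, -133) = -2660 + (-1/142 - 99 - 133) = -2660 - 32945/142 = -410665/142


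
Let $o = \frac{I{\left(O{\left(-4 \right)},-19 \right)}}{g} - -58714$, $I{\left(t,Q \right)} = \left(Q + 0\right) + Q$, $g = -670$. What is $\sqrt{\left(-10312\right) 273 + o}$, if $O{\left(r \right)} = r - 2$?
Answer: $\frac{21 i \sqrt{701460185}}{335} \approx 1660.3 i$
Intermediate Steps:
$O{\left(r \right)} = -2 + r$
$I{\left(t,Q \right)} = 2 Q$ ($I{\left(t,Q \right)} = Q + Q = 2 Q$)
$o = \frac{19669209}{335}$ ($o = \frac{2 \left(-19\right)}{-670} - -58714 = \left(-38\right) \left(- \frac{1}{670}\right) + 58714 = \frac{19}{335} + 58714 = \frac{19669209}{335} \approx 58714.0$)
$\sqrt{\left(-10312\right) 273 + o} = \sqrt{\left(-10312\right) 273 + \frac{19669209}{335}} = \sqrt{-2815176 + \frac{19669209}{335}} = \sqrt{- \frac{923414751}{335}} = \frac{21 i \sqrt{701460185}}{335}$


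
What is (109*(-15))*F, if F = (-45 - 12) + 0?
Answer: 93195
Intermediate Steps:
F = -57 (F = -57 + 0 = -57)
(109*(-15))*F = (109*(-15))*(-57) = -1635*(-57) = 93195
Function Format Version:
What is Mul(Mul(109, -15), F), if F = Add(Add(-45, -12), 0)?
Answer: 93195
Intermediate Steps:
F = -57 (F = Add(-57, 0) = -57)
Mul(Mul(109, -15), F) = Mul(Mul(109, -15), -57) = Mul(-1635, -57) = 93195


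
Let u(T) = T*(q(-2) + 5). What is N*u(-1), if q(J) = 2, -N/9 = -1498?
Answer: -94374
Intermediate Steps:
N = 13482 (N = -9*(-1498) = 13482)
u(T) = 7*T (u(T) = T*(2 + 5) = T*7 = 7*T)
N*u(-1) = 13482*(7*(-1)) = 13482*(-7) = -94374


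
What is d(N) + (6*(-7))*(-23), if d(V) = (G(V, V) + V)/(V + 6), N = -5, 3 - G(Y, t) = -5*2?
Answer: 974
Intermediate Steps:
G(Y, t) = 13 (G(Y, t) = 3 - (-5)*2 = 3 - 1*(-10) = 3 + 10 = 13)
d(V) = (13 + V)/(6 + V) (d(V) = (13 + V)/(V + 6) = (13 + V)/(6 + V))
d(N) + (6*(-7))*(-23) = (13 - 5)/(6 - 5) + (6*(-7))*(-23) = 8/1 - 42*(-23) = 1*8 + 966 = 8 + 966 = 974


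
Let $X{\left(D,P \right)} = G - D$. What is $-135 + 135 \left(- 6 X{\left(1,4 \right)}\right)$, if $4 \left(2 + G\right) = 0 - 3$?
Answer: $\frac{5805}{2} \approx 2902.5$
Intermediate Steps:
$G = - \frac{11}{4}$ ($G = -2 + \frac{0 - 3}{4} = -2 + \frac{1}{4} \left(-3\right) = -2 - \frac{3}{4} = - \frac{11}{4} \approx -2.75$)
$X{\left(D,P \right)} = - \frac{11}{4} - D$
$-135 + 135 \left(- 6 X{\left(1,4 \right)}\right) = -135 + 135 \left(- 6 \left(- \frac{11}{4} - 1\right)\right) = -135 + 135 \left(\left(-6\right) \left(- \frac{15}{4}\right)\right) = -135 + 135 \cdot \frac{45}{2} = -135 + \frac{6075}{2} = \frac{5805}{2}$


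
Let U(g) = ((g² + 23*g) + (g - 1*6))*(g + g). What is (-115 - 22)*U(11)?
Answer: -1142306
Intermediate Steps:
U(g) = 2*g*(-6 + g² + 24*g) (U(g) = ((g² + 23*g) + (g - 6))*(2*g) = ((g² + 23*g) + (-6 + g))*(2*g) = (-6 + g² + 24*g)*(2*g) = 2*g*(-6 + g² + 24*g))
(-115 - 22)*U(11) = (-115 - 22)*(2*11*(-6 + 11² + 24*11)) = -274*11*(-6 + 121 + 264) = -274*11*379 = -137*8338 = -1142306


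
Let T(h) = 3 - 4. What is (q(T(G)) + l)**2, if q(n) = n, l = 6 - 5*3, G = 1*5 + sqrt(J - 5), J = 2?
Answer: 100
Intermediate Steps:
G = 5 + I*sqrt(3) (G = 1*5 + sqrt(2 - 5) = 5 + sqrt(-3) = 5 + I*sqrt(3) ≈ 5.0 + 1.732*I)
T(h) = -1
l = -9 (l = 6 - 15 = -9)
(q(T(G)) + l)**2 = (-1 - 9)**2 = (-10)**2 = 100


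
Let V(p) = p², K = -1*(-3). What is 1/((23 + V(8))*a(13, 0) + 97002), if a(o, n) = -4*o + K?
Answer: 1/92739 ≈ 1.0783e-5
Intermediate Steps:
K = 3
a(o, n) = 3 - 4*o (a(o, n) = -4*o + 3 = 3 - 4*o)
1/((23 + V(8))*a(13, 0) + 97002) = 1/((23 + 8²)*(3 - 4*13) + 97002) = 1/((23 + 64)*(3 - 52) + 97002) = 1/(87*(-49) + 97002) = 1/(-4263 + 97002) = 1/92739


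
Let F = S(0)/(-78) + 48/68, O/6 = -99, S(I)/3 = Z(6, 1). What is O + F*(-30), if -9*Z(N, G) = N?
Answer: -136124/221 ≈ -615.95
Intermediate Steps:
Z(N, G) = -N/9
S(I) = -2 (S(I) = 3*(-⅑*6) = 3*(-⅔) = -2)
O = -594 (O = 6*(-99) = -594)
F = 485/663 (F = -2/(-78) + 48/68 = -2*(-1/78) + 48*(1/68) = 1/39 + 12/17 = 485/663 ≈ 0.73152)
O + F*(-30) = -594 + (485/663)*(-30) = -594 - 4850/221 = -136124/221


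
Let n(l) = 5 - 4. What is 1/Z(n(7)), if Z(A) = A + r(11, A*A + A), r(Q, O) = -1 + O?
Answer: ½ ≈ 0.50000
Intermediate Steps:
n(l) = 1
Z(A) = -1 + A² + 2*A (Z(A) = A + (-1 + (A*A + A)) = A + (-1 + (A² + A)) = A + (-1 + (A + A²)) = A + (-1 + A + A²) = -1 + A² + 2*A)
1/Z(n(7)) = 1/(-1 + 1 + 1*(1 + 1)) = 1/(-1 + 1 + 1*2) = 1/(-1 + 1 + 2) = 1/2 = ½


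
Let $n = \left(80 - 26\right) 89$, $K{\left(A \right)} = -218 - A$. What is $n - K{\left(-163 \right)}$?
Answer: $4861$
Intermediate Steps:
$n = 4806$ ($n = 54 \cdot 89 = 4806$)
$n - K{\left(-163 \right)} = 4806 - \left(-218 - -163\right) = 4806 - \left(-218 + 163\right) = 4806 - -55 = 4806 + 55 = 4861$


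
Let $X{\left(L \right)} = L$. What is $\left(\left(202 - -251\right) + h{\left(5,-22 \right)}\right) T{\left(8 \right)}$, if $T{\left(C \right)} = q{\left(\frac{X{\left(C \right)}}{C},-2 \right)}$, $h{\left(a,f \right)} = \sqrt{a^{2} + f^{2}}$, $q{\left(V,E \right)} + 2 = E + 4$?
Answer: $0$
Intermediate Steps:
$q{\left(V,E \right)} = 2 + E$ ($q{\left(V,E \right)} = -2 + \left(E + 4\right) = -2 + \left(4 + E\right) = 2 + E$)
$T{\left(C \right)} = 0$ ($T{\left(C \right)} = 2 - 2 = 0$)
$\left(\left(202 - -251\right) + h{\left(5,-22 \right)}\right) T{\left(8 \right)} = \left(\left(202 - -251\right) + \sqrt{5^{2} + \left(-22\right)^{2}}\right) 0 = \left(\left(202 + 251\right) + \sqrt{25 + 484}\right) 0 = \left(453 + \sqrt{509}\right) 0 = 0$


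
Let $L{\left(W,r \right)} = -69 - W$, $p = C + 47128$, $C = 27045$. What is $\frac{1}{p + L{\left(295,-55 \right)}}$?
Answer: $\frac{1}{73809} \approx 1.3548 \cdot 10^{-5}$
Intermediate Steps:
$p = 74173$ ($p = 27045 + 47128 = 74173$)
$\frac{1}{p + L{\left(295,-55 \right)}} = \frac{1}{74173 - 364} = \frac{1}{73809}$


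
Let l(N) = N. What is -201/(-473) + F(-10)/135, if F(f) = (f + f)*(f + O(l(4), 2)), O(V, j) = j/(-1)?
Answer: 9377/4257 ≈ 2.2027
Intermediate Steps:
O(V, j) = -j (O(V, j) = j*(-1) = -j)
F(f) = 2*f*(-2 + f) (F(f) = (f + f)*(f - 1*2) = (2*f)*(f - 2) = (2*f)*(-2 + f) = 2*f*(-2 + f))
-201/(-473) + F(-10)/135 = -201/(-473) + (2*(-10)*(-2 - 10))/135 = -201*(-1/473) + (2*(-10)*(-12))*(1/135) = 201/473 + 240*(1/135) = 201/473 + 16/9 = 9377/4257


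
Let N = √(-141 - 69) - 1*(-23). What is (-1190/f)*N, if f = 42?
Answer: -1955/3 - 85*I*√210/3 ≈ -651.67 - 410.59*I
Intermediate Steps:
N = 23 + I*√210 (N = √(-210) + 23 = I*√210 + 23 = 23 + I*√210 ≈ 23.0 + 14.491*I)
(-1190/f)*N = (-1190/42)*(23 + I*√210) = (-1190*1/42)*(23 + I*√210) = -85*(23 + I*√210)/3 = -1955/3 - 85*I*√210/3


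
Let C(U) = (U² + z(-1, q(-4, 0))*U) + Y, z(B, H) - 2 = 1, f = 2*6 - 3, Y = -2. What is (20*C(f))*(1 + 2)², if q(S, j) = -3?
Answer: 19080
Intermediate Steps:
f = 9 (f = 12 - 3 = 9)
z(B, H) = 3 (z(B, H) = 2 + 1 = 3)
C(U) = -2 + U² + 3*U (C(U) = (U² + 3*U) - 2 = -2 + U² + 3*U)
(20*C(f))*(1 + 2)² = (20*(-2 + 9² + 3*9))*(1 + 2)² = (20*(-2 + 81 + 27))*3² = (20*106)*9 = 2120*9 = 19080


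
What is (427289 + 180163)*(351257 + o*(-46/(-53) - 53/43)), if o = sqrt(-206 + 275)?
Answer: 213371767164 - 504792612*sqrt(69)/2279 ≈ 2.1337e+11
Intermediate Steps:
o = sqrt(69) ≈ 8.3066
(427289 + 180163)*(351257 + o*(-46/(-53) - 53/43)) = (427289 + 180163)*(351257 + sqrt(69)*(-46/(-53) - 53/43)) = 607452*(351257 + sqrt(69)*(-46*(-1/53) - 53*1/43)) = 607452*(351257 + sqrt(69)*(46/53 - 53/43)) = 607452*(351257 + sqrt(69)*(-831/2279)) = 607452*(351257 - 831*sqrt(69)/2279) = 213371767164 - 504792612*sqrt(69)/2279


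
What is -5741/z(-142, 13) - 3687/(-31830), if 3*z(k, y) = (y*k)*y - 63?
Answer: 212306999/255287210 ≈ 0.83164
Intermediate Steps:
z(k, y) = -21 + k*y**2/3 (z(k, y) = ((y*k)*y - 63)/3 = ((k*y)*y - 63)/3 = (k*y**2 - 63)/3 = (-63 + k*y**2)/3 = -21 + k*y**2/3)
-5741/z(-142, 13) - 3687/(-31830) = -5741/(-21 + (1/3)*(-142)*13**2) - 3687/(-31830) = -5741/(-21 + (1/3)*(-142)*169) - 3687*(-1/31830) = -5741/(-21 - 23998/3) + 1229/10610 = -5741/(-24061/3) + 1229/10610 = -5741*(-3/24061) + 1229/10610 = 17223/24061 + 1229/10610 = 212306999/255287210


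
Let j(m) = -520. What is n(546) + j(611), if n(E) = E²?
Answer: 297596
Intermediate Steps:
n(546) + j(611) = 546² - 520 = 298116 - 520 = 297596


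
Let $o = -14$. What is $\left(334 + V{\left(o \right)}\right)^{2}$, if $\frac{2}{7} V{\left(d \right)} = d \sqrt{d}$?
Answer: $77942 - 32732 i \sqrt{14} \approx 77942.0 - 1.2247 \cdot 10^{5} i$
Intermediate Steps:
$V{\left(d \right)} = \frac{7 d^{\frac{3}{2}}}{2}$ ($V{\left(d \right)} = \frac{7 d \sqrt{d}}{2} = \frac{7 d^{\frac{3}{2}}}{2}$)
$\left(334 + V{\left(o \right)}\right)^{2} = \left(334 + \frac{7 \left(-14\right)^{\frac{3}{2}}}{2}\right)^{2} = \left(334 + \frac{7 \left(- 14 i \sqrt{14}\right)}{2}\right)^{2} = \left(334 - 49 i \sqrt{14}\right)^{2}$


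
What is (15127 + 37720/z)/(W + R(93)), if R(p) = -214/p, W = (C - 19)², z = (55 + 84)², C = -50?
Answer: 27184503291/8550682439 ≈ 3.1792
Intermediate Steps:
z = 19321 (z = 139² = 19321)
W = 4761 (W = (-50 - 19)² = (-69)² = 4761)
(15127 + 37720/z)/(W + R(93)) = (15127 + 37720/19321)/(4761 - 214/93) = 292306487/(19321*(442559/93)) = (292306487/19321)*(93/442559) = 27184503291/8550682439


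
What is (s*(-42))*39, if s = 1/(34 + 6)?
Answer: -819/20 ≈ -40.950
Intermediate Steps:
s = 1/40 ≈ 0.025000
(s*(-42))*39 = ((1/40)*(-42))*39 = -21/20*39 = -819/20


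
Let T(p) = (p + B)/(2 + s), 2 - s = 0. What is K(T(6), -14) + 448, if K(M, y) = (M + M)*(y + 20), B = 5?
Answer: 481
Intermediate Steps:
s = 2 (s = 2 - 1*0 = 2 + 0 = 2)
T(p) = 5/4 + p/4 (T(p) = (p + 5)/(2 + 2) = (5 + p)/4 = (5 + p)*(1/4) = 5/4 + p/4)
K(M, y) = 2*M*(20 + y) (K(M, y) = (2*M)*(20 + y) = 2*M*(20 + y))
K(T(6), -14) + 448 = 2*(5/4 + (1/4)*6)*(20 - 14) + 448 = 2*(5/4 + 3/2)*6 + 448 = 2*(11/4)*6 + 448 = 33 + 448 = 481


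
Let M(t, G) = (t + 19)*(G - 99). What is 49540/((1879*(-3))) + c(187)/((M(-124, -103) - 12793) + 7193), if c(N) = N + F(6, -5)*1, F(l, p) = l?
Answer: -772231459/87993570 ≈ -8.7760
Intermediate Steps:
M(t, G) = (-99 + G)*(19 + t) (M(t, G) = (19 + t)*(-99 + G) = (-99 + G)*(19 + t))
c(N) = 6 + N (c(N) = N + 6*1 = N + 6 = 6 + N)
49540/((1879*(-3))) + c(187)/((M(-124, -103) - 12793) + 7193) = 49540/((1879*(-3))) + (6 + 187)/(((-1881 - 99*(-124) + 19*(-103) - 103*(-124)) - 12793) + 7193) = 49540/(-5637) + 193/(((-1881 + 12276 - 1957 + 12772) - 12793) + 7193) = 49540*(-1/5637) + 193/((21210 - 12793) + 7193) = -49540/5637 + 193/(8417 + 7193) = -49540/5637 + 193/15610 = -772231459/87993570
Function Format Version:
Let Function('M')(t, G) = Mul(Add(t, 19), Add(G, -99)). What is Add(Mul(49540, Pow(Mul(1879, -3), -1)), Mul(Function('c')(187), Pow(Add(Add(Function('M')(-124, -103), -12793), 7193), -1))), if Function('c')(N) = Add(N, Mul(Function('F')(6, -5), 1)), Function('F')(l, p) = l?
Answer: Rational(-772231459, 87993570) ≈ -8.7760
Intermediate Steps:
Function('M')(t, G) = Mul(Add(-99, G), Add(19, t)) (Function('M')(t, G) = Mul(Add(19, t), Add(-99, G)) = Mul(Add(-99, G), Add(19, t)))
Function('c')(N) = Add(6, N) (Function('c')(N) = Add(N, Mul(6, 1)) = Add(N, 6) = Add(6, N))
Add(Mul(49540, Pow(Mul(1879, -3), -1)), Mul(Function('c')(187), Pow(Add(Add(Function('M')(-124, -103), -12793), 7193), -1))) = Add(Mul(49540, Pow(Mul(1879, -3), -1)), Mul(Add(6, 187), Pow(Add(Add(Add(-1881, Mul(-99, -124), Mul(19, -103), Mul(-103, -124)), -12793), 7193), -1))) = Add(Mul(49540, Pow(-5637, -1)), Mul(193, Pow(Add(Add(Add(-1881, 12276, -1957, 12772), -12793), 7193), -1))) = Add(Mul(49540, Rational(-1, 5637)), Mul(193, Pow(Add(Add(21210, -12793), 7193), -1))) = Add(Rational(-49540, 5637), Mul(193, Pow(Add(8417, 7193), -1))) = Add(Rational(-49540, 5637), Mul(193, Pow(15610, -1))) = Add(Rational(-49540, 5637), Mul(193, Rational(1, 15610))) = Add(Rational(-49540, 5637), Rational(193, 15610)) = Rational(-772231459, 87993570)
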